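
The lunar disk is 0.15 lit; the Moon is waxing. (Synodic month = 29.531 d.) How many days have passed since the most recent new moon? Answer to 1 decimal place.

3.7 days

From f = (1 − cos θ)/2: cos θ = 1 − 2×0.15 = 0.700; arccos → 45.6°.
The Moon is waxing (0°–180°), so θ = 45.6° directly.
That fraction of the synodic month is 45.6/360 × 29.531 d ≈ 3.74 d.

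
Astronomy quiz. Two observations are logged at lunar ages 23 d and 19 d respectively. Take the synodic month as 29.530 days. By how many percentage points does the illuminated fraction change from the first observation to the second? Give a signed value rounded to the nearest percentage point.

+40 percentage points

θ₁ = 360° × 23/29.530 = 280.4°, f₁ = (1 − cos θ₁)/2 = 0.410.
θ₂ = 360° × 19/29.530 = 231.6°, f₂ = (1 − cos θ₂)/2 = 0.810.
Change = f₂ − f₁ = +0.401 → +40 percentage points.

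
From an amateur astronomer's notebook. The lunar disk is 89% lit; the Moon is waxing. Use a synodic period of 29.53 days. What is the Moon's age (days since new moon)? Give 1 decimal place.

Invert f = (1 − cos θ)/2 to get cos θ = 1 − 2(0.89) = -0.780, hence θ₀ = arccos -0.780 = 141.3°.
Before full moon the principal value applies: θ = 141.3°.
Age = 29.53 × 141.3°/360° ≈ 11.59 days.

11.6 days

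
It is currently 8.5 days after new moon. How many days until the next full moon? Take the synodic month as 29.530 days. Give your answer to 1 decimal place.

Full moon occurs at elongation 180°, i.e. at age 29.530 × 180/360 = 14.765 d.
So 6.265 days remain (14.765 − 8.5).

6.3 days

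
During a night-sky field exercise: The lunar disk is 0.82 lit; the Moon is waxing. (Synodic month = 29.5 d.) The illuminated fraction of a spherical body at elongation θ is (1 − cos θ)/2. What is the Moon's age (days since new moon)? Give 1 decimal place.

10.6 days

From f = (1 − cos θ)/2: cos θ = 1 − 2×0.82 = -0.640; arccos → 129.8°.
The Moon is waxing (0°–180°), so θ = 129.8° directly.
That fraction of the synodic month is 129.8/360 × 29.5 d ≈ 10.64 d.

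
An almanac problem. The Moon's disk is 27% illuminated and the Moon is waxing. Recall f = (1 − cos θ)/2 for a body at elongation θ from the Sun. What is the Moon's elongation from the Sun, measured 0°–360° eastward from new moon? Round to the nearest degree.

63°

cos θ = 1 − 2f = 0.460, giving a principal value of 62.6°.
Before full moon the principal value applies: θ = 62.6°.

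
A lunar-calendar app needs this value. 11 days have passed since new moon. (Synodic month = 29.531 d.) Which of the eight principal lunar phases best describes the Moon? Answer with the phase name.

At 11/29.531 of the cycle, θ ≈ 134° — the waxing gibbous range.

waxing gibbous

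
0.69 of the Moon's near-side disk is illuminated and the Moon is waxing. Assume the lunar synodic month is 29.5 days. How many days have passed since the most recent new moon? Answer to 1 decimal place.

From f = (1 − cos θ)/2: cos θ = 1 − 2×0.69 = -0.380; arccos → 112.3°.
Before full moon the principal value applies: θ = 112.3°.
That fraction of the synodic month is 112.3/360 × 29.5 d ≈ 9.21 d.

9.2 days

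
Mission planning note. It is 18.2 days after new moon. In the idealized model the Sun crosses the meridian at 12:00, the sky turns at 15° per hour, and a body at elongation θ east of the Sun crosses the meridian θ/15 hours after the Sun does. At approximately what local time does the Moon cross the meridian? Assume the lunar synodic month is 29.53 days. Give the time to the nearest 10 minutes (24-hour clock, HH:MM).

02:50

Phase angle: θ = 360°·(18.2 d)/(29.53 d) = 221.9°.
The Moon trails the Sun by θ/15 = 221.9/15 ≈ 14.79 hours.
12:00 + 14.792 h ≈ 02:48 → 02:50 to the nearest ten minutes.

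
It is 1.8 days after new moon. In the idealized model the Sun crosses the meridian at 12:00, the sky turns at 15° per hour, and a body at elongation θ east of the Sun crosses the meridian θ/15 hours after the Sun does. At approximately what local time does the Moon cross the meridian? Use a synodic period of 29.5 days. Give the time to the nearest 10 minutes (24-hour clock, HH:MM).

13:30

Elongation θ = 360° × 1.8/29.5 ≈ 22.0°.
The Moon trails the Sun by θ/15 = 22.0/15 ≈ 1.46 hours.
12:00 + 1.464 h ≈ 13:28 → 13:30 to the nearest ten minutes.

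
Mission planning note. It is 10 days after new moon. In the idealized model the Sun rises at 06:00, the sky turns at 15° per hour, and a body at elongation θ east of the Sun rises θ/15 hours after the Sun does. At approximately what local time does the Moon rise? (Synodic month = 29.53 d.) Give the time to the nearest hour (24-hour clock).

14:00

Phase angle: θ = 360°·(10 d)/(29.53 d) = 121.9°.
The Moon trails the Sun by θ/15 = 121.9/15 ≈ 8.13 hours.
06:00 + 8.13 h ≈ 14:08 → 14:00 to the nearest hour.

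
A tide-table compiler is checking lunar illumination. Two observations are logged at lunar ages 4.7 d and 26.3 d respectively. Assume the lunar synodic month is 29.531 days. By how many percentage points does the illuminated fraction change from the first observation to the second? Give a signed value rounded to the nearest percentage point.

-12 percentage points

θ₁ = 360° × 4.7/29.531 = 57.3°, f₁ = (1 − cos θ₁)/2 = 0.230.
θ₂ = 360° × 26.3/29.531 = 320.6°, f₂ = (1 − cos θ₂)/2 = 0.114.
Change = f₂ − f₁ = -0.116 → -12 percentage points.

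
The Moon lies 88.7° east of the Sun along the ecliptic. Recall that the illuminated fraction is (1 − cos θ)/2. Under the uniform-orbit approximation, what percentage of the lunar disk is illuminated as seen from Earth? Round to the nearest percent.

49%

cos 88.7° = 0.023, so f = (1 − 0.023)/2 = 0.489, i.e. 49%.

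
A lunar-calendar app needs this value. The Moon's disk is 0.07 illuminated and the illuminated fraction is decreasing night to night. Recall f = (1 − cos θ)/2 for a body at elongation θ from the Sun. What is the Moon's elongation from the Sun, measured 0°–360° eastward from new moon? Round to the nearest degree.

cos θ = 1 − 2f = 0.860, giving a principal value of 30.7°.
Waning ⇒ past full, so θ = 360° − 30.7° = 329.3°.

329°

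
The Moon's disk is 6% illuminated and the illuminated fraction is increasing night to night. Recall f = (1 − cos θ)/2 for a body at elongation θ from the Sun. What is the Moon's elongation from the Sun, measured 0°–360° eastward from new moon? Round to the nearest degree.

cos θ = 1 − 2f = 0.880, giving a principal value of 28.4°.
The Moon is waxing (0°–180°), so θ = 28.4° directly.

28°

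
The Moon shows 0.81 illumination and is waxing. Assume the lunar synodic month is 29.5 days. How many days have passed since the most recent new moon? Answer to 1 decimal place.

Invert f = (1 − cos θ)/2 to get cos θ = 1 − 2(0.81) = -0.620, hence θ₀ = arccos -0.620 = 128.3°.
Before full moon the principal value applies: θ = 128.3°.
At 360°/29.5 d per day, 128.3° corresponds to 10.51 days.

10.5 days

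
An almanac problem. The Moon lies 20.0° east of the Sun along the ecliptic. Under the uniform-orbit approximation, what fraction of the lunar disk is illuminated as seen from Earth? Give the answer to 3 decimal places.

Half-versine of 20.0°: (1 − 0.940)/2 = 0.030.

0.030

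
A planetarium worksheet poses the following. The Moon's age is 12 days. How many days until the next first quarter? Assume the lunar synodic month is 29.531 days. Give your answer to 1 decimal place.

First quarter occurs at elongation 90°, i.e. at age 29.531 × 90/360 = 7.383 d.
This lunation's first quarter (7.383 d) has passed, so add one period: 36.914 − 12 = 24.914 days.

24.9 days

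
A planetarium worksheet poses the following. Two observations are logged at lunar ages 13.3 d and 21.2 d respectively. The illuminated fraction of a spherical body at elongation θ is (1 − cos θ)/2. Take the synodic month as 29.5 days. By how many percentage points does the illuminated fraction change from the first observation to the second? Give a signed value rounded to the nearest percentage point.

-38 percentage points

θ₁ = 360° × 13.3/29.5 = 162.3°, f₁ = (1 − cos θ₁)/2 = 0.976.
θ₂ = 360° × 21.2/29.5 = 258.7°, f₂ = (1 − cos θ₂)/2 = 0.598.
Change = f₂ − f₁ = -0.378 → -38 percentage points.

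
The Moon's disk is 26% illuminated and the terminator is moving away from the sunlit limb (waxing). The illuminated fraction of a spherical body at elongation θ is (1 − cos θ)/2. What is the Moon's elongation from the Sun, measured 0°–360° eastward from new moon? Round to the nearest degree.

61°

cos θ = 1 − 2f = 0.480, giving a principal value of 61.3°.
Waxing ⇒ before full, so θ = 61.3°.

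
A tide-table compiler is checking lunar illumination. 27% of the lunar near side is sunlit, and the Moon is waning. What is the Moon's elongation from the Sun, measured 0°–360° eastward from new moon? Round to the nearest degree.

297°

cos θ = 1 − 2f = 0.460, giving a principal value of 62.6°.
A waning Moon lies in 180°–360°, so θ = 360° − 62.6° = 297.4°.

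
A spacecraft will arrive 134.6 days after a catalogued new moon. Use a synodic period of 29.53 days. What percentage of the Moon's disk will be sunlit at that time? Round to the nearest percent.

97%

Reduce mod P: 134.6 − 4×29.53 = 16.48 d into the current lunation.
Elongation θ = 360° × 16.48/29.53 ≈ 200.9°.
cos 200.9° = (-0.934), so f = (1 − (-0.934))/2 = 0.967, so 97%.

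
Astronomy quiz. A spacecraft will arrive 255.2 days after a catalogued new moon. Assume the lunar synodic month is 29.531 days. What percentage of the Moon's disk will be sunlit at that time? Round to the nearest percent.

81%

255.2/29.531 = 8.642 lunations, so 8 complete cycles and 18.95 d into the next.
Elongation θ = 360° × 18.95/29.531 ≈ 231.0°.
With cos θ = (-0.629), the lit fraction is (1 − (-0.629))/2 ≈ 0.814, so 81%.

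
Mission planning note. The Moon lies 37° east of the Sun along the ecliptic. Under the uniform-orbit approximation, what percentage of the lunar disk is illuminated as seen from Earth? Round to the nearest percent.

10%

Half-versine of 37°: (1 − 0.799)/2 = 0.101, i.e. 10%.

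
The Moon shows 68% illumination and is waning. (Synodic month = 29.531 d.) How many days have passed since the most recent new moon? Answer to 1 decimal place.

20.4 days

cos θ = 1 − 2f = -0.360, giving a principal value of 111.1°.
A waning Moon lies in 180°–360°, so θ = 360° − 111.1° = 248.9°.
At 360°/29.531 d per day, 248.9° corresponds to 20.42 days.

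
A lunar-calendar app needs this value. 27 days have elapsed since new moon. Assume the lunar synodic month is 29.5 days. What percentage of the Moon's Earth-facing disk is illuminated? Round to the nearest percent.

The Moon has covered 27/29.5 of its cycle, so θ ≈ 360° × 27/29.5 = 329.5°.
With cos θ = 0.862, the lit fraction is (1 − 0.862)/2 ≈ 0.069, so 7%.

7%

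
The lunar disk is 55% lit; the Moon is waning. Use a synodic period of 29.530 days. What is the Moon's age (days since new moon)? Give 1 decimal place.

cos θ = 1 − 2f = -0.100, giving a principal value of 95.7°.
A waning Moon lies in 180°–360°, so θ = 360° − 95.7° = 264.3°.
At 360°/29.530 d per day, 264.3° corresponds to 21.68 days.

21.7 days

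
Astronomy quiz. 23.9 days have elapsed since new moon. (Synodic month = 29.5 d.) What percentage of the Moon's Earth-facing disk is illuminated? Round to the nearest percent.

Phase angle: θ = 360°·(23.9 d)/(29.5 d) = 291.7°.
cos 291.7° = 0.369, so f = (1 − 0.369)/2 = 0.315, so 32%.

32%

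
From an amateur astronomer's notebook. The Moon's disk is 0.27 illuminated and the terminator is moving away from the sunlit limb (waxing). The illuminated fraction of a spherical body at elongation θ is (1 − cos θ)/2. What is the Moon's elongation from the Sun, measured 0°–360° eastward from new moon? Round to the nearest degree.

63°

From f = (1 − cos θ)/2: cos θ = 1 − 2×0.27 = 0.460; arccos → 62.6°.
Before full moon the principal value applies: θ = 62.6°.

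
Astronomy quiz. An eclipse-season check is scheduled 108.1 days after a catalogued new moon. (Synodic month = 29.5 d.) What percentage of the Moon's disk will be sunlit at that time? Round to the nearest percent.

108.1 d spans 3 complete synodic months (3 × 29.5 = 88.50 d) plus 19.60 d.
Elongation θ = 360° × 19.60/29.5 ≈ 239.2°.
Illuminated fraction = (1 − cos 239.2°)/2 = (1 − (-0.512))/2 ≈ 0.756, so 76%.

76%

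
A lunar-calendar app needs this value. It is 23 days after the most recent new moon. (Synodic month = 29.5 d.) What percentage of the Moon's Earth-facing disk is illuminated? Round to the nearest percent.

The Moon has covered 23/29.5 of its cycle, so θ ≈ 360° × 23/29.5 = 280.7°.
With cos θ = 0.185, the lit fraction is (1 − 0.185)/2 ≈ 0.407, so 41%.

41%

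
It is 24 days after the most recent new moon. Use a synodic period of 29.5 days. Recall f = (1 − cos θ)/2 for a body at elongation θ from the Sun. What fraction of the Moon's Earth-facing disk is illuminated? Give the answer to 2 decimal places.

The Moon has covered 24/29.5 of its cycle, so θ ≈ 360° × 24/29.5 = 292.9°.
Illuminated fraction = (1 − cos 292.9°)/2 = (1 − 0.389)/2 ≈ 0.306.

0.31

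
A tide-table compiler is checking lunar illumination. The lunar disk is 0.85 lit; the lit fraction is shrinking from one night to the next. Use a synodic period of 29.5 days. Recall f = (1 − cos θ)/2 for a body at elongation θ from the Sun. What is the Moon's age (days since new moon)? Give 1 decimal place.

18.5 days

cos θ = 1 − 2f = -0.700, giving a principal value of 134.4°.
Waning ⇒ past full, so θ = 360° − 134.4° = 225.6°.
That fraction of the synodic month is 225.6/360 × 29.5 d ≈ 18.48 d.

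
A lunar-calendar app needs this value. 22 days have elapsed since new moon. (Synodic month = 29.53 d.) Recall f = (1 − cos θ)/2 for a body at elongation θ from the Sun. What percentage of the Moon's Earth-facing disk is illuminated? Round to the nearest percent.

Elongation θ = 360° × 22/29.53 ≈ 268.2°.
With cos θ = (-0.031), the lit fraction is (1 − (-0.031))/2 ≈ 0.516, so 52%.

52%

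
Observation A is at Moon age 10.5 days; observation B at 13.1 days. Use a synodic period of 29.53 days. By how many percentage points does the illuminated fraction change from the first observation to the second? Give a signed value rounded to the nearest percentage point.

+16 percentage points

First observation: θ = 360°·10.5/29.53 = 128.0°, so f = 0.808.
Second observation: θ = 159.7°, f = 0.969.
Δf = 0.969 − 0.808 = +0.161, i.e. +16 pp.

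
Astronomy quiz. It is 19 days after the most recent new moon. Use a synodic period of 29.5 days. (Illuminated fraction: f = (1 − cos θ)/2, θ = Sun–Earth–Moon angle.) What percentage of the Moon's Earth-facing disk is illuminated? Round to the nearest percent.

Phase angle: θ = 360°·(19 d)/(29.5 d) = 231.9°.
Illuminated fraction = (1 − cos 231.9°)/2 = (1 − (-0.618))/2 ≈ 0.809, so 81%.

81%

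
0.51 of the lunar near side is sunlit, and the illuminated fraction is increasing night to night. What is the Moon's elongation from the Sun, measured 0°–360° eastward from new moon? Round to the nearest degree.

cos θ = 1 − 2f = -0.020, giving a principal value of 91.1°.
The Moon is waxing (0°–180°), so θ = 91.1° directly.

91°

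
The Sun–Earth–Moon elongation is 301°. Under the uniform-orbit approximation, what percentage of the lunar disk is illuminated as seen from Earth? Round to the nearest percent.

24%

Half-versine of 301°: (1 − 0.515)/2 = 0.242, i.e. 24%.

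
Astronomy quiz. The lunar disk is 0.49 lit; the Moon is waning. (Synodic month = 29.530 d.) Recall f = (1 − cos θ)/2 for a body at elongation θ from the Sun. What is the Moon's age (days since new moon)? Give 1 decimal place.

cos θ = 1 − 2f = 0.020, giving a principal value of 88.9°.
A waning Moon lies in 180°–360°, so θ = 360° − 88.9° = 271.1°.
At 360°/29.530 d per day, 271.1° corresponds to 22.24 days.

22.2 days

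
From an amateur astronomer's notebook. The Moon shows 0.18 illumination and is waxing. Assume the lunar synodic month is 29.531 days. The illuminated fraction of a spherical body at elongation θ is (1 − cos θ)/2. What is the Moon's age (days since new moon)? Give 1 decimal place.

4.1 days

Invert f = (1 − cos θ)/2 to get cos θ = 1 − 2(0.18) = 0.640, hence θ₀ = arccos 0.640 = 50.2°.
Waxing ⇒ before full, so θ = 50.2°.
That fraction of the synodic month is 50.2/360 × 29.531 d ≈ 4.12 d.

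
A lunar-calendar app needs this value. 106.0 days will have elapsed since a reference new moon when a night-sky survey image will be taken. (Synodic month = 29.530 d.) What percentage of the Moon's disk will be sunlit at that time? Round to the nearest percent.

92%

106.0 d spans 3 complete synodic months (3 × 29.530 = 88.59 d) plus 17.41 d.
Elongation θ = 360° × 17.41/29.530 ≈ 212.2°.
cos 212.2° = (-0.846), so f = (1 − (-0.846))/2 = 0.923, so 92%.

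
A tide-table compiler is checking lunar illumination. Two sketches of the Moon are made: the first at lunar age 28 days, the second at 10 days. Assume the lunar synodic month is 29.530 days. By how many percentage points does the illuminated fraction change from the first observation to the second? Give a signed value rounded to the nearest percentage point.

First observation: θ = 360°·28/29.530 = 341.3°, so f = 0.026.
Second observation: θ = 121.9°, f = 0.764.
Δf = 0.764 − 0.026 = +0.738, i.e. +74 pp.

+74 pp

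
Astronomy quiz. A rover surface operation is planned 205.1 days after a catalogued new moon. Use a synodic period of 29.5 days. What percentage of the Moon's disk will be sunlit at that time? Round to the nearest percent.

2%

205.1 d spans 6 complete synodic months (6 × 29.5 = 177.00 d) plus 28.10 d.
The Moon has covered 28.10/29.5 of its cycle, so θ ≈ 360° × 28.10/29.5 = 342.9°.
With cos θ = 0.956, the lit fraction is (1 − 0.956)/2 ≈ 0.022, so 2%.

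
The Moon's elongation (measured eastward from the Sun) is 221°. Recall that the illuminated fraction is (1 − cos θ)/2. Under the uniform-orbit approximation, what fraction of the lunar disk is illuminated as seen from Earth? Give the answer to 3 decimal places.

Half-versine of 221°: (1 − (-0.755))/2 = 0.877.

0.877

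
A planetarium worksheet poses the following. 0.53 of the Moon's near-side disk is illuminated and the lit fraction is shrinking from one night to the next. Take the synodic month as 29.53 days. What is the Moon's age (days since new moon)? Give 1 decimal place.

From f = (1 − cos θ)/2: cos θ = 1 − 2×0.53 = -0.060; arccos → 93.4°.
A waning Moon lies in 180°–360°, so θ = 360° − 93.4° = 266.6°.
Age = 29.53 × 266.6°/360° ≈ 21.87 days.

21.9 days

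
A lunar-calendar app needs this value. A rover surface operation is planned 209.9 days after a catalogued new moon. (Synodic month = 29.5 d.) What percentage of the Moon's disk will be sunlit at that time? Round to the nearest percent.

13%

209.9/29.5 = 7.115 lunations, so 7 complete cycles and 3.40 d into the next.
Phase angle: θ = 360°·(3.40 d)/(29.5 d) = 41.5°.
cos 41.5° = 0.749, so f = (1 − 0.749)/2 = 0.125, so 13%.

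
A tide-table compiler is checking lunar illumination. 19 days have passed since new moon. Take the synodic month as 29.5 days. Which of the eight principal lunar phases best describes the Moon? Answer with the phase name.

θ ≈ 360° × 19/29.5 = 232°, which falls in the waning gibbous sector.

waning gibbous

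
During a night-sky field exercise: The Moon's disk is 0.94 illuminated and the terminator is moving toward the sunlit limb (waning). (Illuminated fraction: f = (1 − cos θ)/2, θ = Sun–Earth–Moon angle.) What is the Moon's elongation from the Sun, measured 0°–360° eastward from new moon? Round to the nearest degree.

From f = (1 − cos θ)/2: cos θ = 1 − 2×0.94 = -0.880; arccos → 151.6°.
Since the Moon is past full (waning), take the reflex angle: θ = 360° − 151.6° = 208.4°.

208°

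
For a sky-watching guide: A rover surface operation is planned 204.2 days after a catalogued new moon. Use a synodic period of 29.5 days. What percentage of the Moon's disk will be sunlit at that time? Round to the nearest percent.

6%

204.2 d spans 6 complete synodic months (6 × 29.5 = 177.00 d) plus 27.20 d.
The Moon has covered 27.20/29.5 of its cycle, so θ ≈ 360° × 27.20/29.5 = 331.9°.
With cos θ = 0.882, the lit fraction is (1 − 0.882)/2 ≈ 0.059, so 6%.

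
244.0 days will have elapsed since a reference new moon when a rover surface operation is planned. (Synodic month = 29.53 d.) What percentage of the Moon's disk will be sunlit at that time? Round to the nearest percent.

54%

244.0/29.53 = 8.263 lunations, so 8 complete cycles and 7.76 d into the next.
Elongation θ = 360° × 7.76/29.53 ≈ 94.6°.
With cos θ = (-0.080), the lit fraction is (1 − (-0.080))/2 ≈ 0.540, so 54%.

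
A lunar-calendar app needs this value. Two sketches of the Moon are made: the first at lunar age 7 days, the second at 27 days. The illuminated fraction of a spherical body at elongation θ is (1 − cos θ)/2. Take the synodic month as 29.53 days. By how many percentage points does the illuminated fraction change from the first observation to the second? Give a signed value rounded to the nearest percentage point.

θ₁ = 360° × 7/29.53 = 85.3°, f₁ = (1 − cos θ₁)/2 = 0.459.
θ₂ = 360° × 27/29.53 = 329.2°, f₂ = (1 − cos θ₂)/2 = 0.071.
Change = f₂ − f₁ = -0.389 → -39 percentage points.

-39 percentage points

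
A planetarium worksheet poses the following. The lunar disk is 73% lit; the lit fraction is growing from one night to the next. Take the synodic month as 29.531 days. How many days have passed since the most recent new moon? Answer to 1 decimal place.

From f = (1 − cos θ)/2: cos θ = 1 − 2×0.73 = -0.460; arccos → 117.4°.
The Moon is waxing (0°–180°), so θ = 117.4° directly.
Age = 29.531 × 117.4°/360° ≈ 9.63 days.

9.6 days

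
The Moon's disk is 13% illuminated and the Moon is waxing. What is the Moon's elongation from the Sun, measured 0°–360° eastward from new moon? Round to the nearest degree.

Invert f = (1 − cos θ)/2 to get cos θ = 1 − 2(0.13) = 0.740, hence θ₀ = arccos 0.740 = 42.3°.
Waxing ⇒ before full, so θ = 42.3°.

42°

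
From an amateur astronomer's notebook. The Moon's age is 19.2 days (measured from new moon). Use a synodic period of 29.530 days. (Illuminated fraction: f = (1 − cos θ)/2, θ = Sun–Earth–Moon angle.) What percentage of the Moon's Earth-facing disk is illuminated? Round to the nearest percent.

Phase angle: θ = 360°·(19.2 d)/(29.530 d) = 234.1°.
With cos θ = (-0.587), the lit fraction is (1 − (-0.587))/2 ≈ 0.793, so 79%.

79%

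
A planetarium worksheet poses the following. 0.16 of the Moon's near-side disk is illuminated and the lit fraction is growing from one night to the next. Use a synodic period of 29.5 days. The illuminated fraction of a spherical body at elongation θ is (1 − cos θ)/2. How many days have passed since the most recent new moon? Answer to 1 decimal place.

3.9 days

From f = (1 − cos θ)/2: cos θ = 1 − 2×0.16 = 0.680; arccos → 47.2°.
Waxing ⇒ before full, so θ = 47.2°.
At 360°/29.5 d per day, 47.2° corresponds to 3.86 days.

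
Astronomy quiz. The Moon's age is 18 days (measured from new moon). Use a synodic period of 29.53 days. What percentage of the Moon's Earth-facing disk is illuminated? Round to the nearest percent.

The Moon has covered 18/29.53 of its cycle, so θ ≈ 360° × 18/29.53 = 219.4°.
Illuminated fraction = (1 − cos 219.4°)/2 = (1 − (-0.772))/2 ≈ 0.886, so 89%.

89%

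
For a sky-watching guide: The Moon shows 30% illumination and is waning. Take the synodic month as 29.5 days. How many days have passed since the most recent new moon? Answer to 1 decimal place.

Invert f = (1 − cos θ)/2 to get cos θ = 1 − 2(0.30) = 0.400, hence θ₀ = arccos 0.400 = 66.4°.
Waning ⇒ past full, so θ = 360° − 66.4° = 293.6°.
Age = 29.5 × 293.6°/360° ≈ 24.06 days.

24.1 days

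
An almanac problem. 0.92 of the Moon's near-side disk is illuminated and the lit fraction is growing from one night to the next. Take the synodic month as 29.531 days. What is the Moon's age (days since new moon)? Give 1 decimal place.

12.1 days

Invert f = (1 − cos θ)/2 to get cos θ = 1 − 2(0.92) = -0.840, hence θ₀ = arccos -0.840 = 147.1°.
Waxing ⇒ before full, so θ = 147.1°.
Age = 29.531 × 147.1°/360° ≈ 12.07 days.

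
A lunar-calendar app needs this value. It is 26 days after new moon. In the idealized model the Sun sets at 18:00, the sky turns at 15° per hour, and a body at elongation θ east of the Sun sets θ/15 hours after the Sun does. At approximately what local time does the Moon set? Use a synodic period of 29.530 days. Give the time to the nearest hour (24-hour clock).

15:00

Phase angle: θ = 360°·(26 d)/(29.530 d) = 317.0°.
At 15° of sky rotation per hour, 317.0° corresponds to a 21.13 h lag.
18:00 + 21.13 h ≈ 15:08 → 15:00 to the nearest hour.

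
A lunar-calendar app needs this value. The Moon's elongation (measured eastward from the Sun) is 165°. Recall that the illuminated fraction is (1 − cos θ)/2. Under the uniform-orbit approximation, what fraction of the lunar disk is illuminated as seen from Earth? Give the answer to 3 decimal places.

0.983

f = (1 − cos 165°)/2 = (1 − (-0.966))/2 ≈ 0.983.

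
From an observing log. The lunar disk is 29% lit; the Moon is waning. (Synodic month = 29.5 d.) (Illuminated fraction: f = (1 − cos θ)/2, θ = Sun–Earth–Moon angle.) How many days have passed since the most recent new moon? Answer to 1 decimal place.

cos θ = 1 − 2f = 0.420, giving a principal value of 65.2°.
Waning ⇒ past full, so θ = 360° − 65.2° = 294.8°.
That fraction of the synodic month is 294.8/360 × 29.5 d ≈ 24.16 d.

24.2 days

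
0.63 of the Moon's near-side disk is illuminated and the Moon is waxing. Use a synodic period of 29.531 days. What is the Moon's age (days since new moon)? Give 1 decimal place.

8.6 days

From f = (1 − cos θ)/2: cos θ = 1 − 2×0.63 = -0.260; arccos → 105.1°.
The Moon is waxing (0°–180°), so θ = 105.1° directly.
At 360°/29.531 d per day, 105.1° corresponds to 8.62 days.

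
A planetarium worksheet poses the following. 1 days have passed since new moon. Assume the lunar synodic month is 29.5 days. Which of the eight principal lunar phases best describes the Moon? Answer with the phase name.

At 1/29.5 of the cycle, θ ≈ 12° — the new moon range.

new moon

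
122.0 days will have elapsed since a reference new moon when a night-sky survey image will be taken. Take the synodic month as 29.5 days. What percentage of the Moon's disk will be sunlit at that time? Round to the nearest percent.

17%

122.0 d spans 4 complete synodic months (4 × 29.5 = 118.00 d) plus 4.00 d.
Phase angle: θ = 360°·(4.00 d)/(29.5 d) = 48.8°.
With cos θ = 0.659, the lit fraction is (1 − 0.659)/2 ≈ 0.171, so 17%.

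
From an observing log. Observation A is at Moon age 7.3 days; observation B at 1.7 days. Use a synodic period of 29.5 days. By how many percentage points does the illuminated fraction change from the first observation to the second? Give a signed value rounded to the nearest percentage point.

First observation: θ = 360°·7.3/29.5 = 89.1°, so f = 0.492.
Second observation: θ = 20.7°, f = 0.032.
Δf = 0.032 − 0.492 = -0.460, i.e. -46 pp.

-46 pp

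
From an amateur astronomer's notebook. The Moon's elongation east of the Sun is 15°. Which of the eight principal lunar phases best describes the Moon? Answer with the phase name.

new moon

15° lies in the new moon sector of the 8-phase cycle.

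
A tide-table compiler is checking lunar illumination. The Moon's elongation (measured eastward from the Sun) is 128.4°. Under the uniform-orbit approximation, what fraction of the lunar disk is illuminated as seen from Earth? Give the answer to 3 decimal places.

0.811

cos 128.4° = (-0.621), so f = (1 − (-0.621))/2 = 0.811.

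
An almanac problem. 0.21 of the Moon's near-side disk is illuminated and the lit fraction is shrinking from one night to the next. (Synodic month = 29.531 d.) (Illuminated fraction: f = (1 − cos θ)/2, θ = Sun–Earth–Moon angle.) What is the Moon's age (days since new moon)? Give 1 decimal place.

25.1 days

cos θ = 1 − 2f = 0.580, giving a principal value of 54.5°.
Waning ⇒ past full, so θ = 360° − 54.5° = 305.5°.
At 360°/29.531 d per day, 305.5° corresponds to 25.06 days.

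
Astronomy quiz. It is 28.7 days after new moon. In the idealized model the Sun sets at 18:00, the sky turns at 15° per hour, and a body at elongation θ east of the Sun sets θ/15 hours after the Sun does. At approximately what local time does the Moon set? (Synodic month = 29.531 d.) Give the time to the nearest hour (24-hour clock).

17:00

Phase angle: θ = 360°·(28.7 d)/(29.531 d) = 349.9°.
The Moon trails the Sun by θ/15 = 349.9/15 ≈ 23.32 hours.
18:00 + 23.32 h ≈ 17:19 → 17:00 to the nearest hour.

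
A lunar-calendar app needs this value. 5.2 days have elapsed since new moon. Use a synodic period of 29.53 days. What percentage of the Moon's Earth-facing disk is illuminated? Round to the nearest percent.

28%

The Moon has covered 5.2/29.53 of its cycle, so θ ≈ 360° × 5.2/29.53 = 63.4°.
With cos θ = 0.448, the lit fraction is (1 − 0.448)/2 ≈ 0.276, so 28%.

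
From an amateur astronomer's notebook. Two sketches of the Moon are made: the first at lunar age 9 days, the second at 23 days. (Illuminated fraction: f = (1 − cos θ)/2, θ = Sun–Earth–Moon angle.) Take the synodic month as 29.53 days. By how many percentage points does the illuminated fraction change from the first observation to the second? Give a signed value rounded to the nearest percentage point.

θ₁ = 360° × 9/29.53 = 109.7°, f₁ = (1 − cos θ₁)/2 = 0.669.
θ₂ = 360° × 23/29.53 = 280.4°, f₂ = (1 − cos θ₂)/2 = 0.410.
Change = f₂ − f₁ = -0.259 → -26 percentage points.

-26 pp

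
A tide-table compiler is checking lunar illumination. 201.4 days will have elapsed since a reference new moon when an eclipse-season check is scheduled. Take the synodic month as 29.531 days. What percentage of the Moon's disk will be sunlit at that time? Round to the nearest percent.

29%

201.4 d spans 6 complete synodic months (6 × 29.531 = 177.19 d) plus 24.21 d.
Elongation θ = 360° × 24.21/29.531 ≈ 295.2°.
Illuminated fraction = (1 − cos 295.2°)/2 = (1 − 0.426)/2 ≈ 0.287, so 29%.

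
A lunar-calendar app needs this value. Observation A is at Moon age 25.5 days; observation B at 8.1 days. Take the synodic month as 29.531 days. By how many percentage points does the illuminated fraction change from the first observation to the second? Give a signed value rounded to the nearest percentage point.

θ₁ = 360° × 25.5/29.531 = 310.9°, f₁ = (1 − cos θ₁)/2 = 0.173.
θ₂ = 360° × 8.1/29.531 = 98.7°, f₂ = (1 − cos θ₂)/2 = 0.576.
Change = f₂ − f₁ = +0.403 → +40 percentage points.

+40 percentage points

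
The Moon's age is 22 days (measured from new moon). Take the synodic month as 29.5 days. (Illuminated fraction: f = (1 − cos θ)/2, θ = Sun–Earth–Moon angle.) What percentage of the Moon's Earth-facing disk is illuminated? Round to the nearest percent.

51%

The Moon has covered 22/29.5 of its cycle, so θ ≈ 360° × 22/29.5 = 268.5°.
With cos θ = (-0.027), the lit fraction is (1 − (-0.027))/2 ≈ 0.513, so 51%.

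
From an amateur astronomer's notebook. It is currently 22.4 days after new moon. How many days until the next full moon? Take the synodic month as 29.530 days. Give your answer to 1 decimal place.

Full moon occurs at elongation 180°, i.e. at age 29.530 × 180/360 = 14.765 d.
This lunation's full moon (14.765 d) has passed, so add one period: 44.295 − 22.4 = 21.895 days.

21.9 days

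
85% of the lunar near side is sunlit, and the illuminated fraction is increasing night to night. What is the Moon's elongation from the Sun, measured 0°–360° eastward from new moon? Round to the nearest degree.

From f = (1 − cos θ)/2: cos θ = 1 − 2×0.85 = -0.700; arccos → 134.4°.
Waxing ⇒ before full, so θ = 134.4°.

134°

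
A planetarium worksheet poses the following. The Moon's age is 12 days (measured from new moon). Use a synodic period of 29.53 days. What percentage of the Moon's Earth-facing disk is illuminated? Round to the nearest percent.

Phase angle: θ = 360°·(12 d)/(29.53 d) = 146.3°.
Illuminated fraction = (1 − cos 146.3°)/2 = (1 − (-0.832))/2 ≈ 0.916, so 92%.

92%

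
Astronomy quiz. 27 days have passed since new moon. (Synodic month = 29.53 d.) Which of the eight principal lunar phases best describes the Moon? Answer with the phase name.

waning crescent

At 27/29.53 of the cycle, θ ≈ 329° — the waning crescent range.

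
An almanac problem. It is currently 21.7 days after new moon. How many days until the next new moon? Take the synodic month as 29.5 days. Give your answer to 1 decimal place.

7.8 days

One full lunation from the last new moon is 29.5 d; remaining = 29.5 − 21.7 = 7.800 d.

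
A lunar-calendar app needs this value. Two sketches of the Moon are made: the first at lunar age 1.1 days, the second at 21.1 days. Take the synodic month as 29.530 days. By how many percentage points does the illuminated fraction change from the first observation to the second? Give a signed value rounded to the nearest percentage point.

θ₁ = 360° × 1.1/29.530 = 13.4°, f₁ = (1 − cos θ₁)/2 = 0.014.
θ₂ = 360° × 21.1/29.530 = 257.2°, f₂ = (1 − cos θ₂)/2 = 0.611.
Change = f₂ − f₁ = +0.597 → +60 percentage points.

+60 percentage points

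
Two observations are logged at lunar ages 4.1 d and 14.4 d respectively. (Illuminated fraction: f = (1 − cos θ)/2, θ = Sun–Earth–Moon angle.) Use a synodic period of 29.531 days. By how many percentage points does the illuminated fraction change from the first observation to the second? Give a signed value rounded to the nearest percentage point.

First observation: θ = 360°·4.1/29.531 = 50.0°, so f = 0.178.
Second observation: θ = 175.5°, f = 0.998.
Δf = 0.998 − 0.178 = +0.820, i.e. +82 pp.

+82 pp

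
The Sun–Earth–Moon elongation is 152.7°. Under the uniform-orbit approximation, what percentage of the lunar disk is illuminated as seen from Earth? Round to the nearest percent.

94%

f = (1 − cos 152.7°)/2 = (1 − (-0.889))/2 ≈ 0.944, i.e. 94%.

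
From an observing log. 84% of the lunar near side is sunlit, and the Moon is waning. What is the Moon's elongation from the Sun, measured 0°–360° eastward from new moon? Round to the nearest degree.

Invert f = (1 − cos θ)/2 to get cos θ = 1 − 2(0.84) = -0.680, hence θ₀ = arccos -0.680 = 132.8°.
Waning ⇒ past full, so θ = 360° − 132.8° = 227.2°.

227°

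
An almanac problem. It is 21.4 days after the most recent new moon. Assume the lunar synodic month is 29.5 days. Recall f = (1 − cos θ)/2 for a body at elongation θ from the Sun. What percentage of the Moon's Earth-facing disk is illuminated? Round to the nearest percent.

58%

The Moon has covered 21.4/29.5 of its cycle, so θ ≈ 360° × 21.4/29.5 = 261.2°.
Illuminated fraction = (1 − cos 261.2°)/2 = (1 − (-0.154))/2 ≈ 0.577, so 58%.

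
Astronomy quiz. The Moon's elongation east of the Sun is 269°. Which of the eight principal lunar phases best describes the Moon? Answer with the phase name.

last quarter

The last quarter sector spans roughly 248°–292°; 269° falls inside it.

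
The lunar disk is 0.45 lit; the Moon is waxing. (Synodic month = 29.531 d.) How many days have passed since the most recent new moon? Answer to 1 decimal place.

Invert f = (1 − cos θ)/2 to get cos θ = 1 − 2(0.45) = 0.100, hence θ₀ = arccos 0.100 = 84.3°.
Waxing ⇒ before full, so θ = 84.3°.
At 360°/29.531 d per day, 84.3° corresponds to 6.91 days.

6.9 days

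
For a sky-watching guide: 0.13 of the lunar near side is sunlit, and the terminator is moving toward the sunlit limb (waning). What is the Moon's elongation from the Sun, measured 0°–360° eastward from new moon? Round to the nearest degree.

318°

cos θ = 1 − 2f = 0.740, giving a principal value of 42.3°.
Since the Moon is past full (waning), take the reflex angle: θ = 360° − 42.3° = 317.7°.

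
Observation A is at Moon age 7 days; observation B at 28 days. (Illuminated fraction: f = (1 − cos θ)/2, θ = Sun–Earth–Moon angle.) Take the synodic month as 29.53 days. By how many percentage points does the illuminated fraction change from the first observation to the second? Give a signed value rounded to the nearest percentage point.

First observation: θ = 360°·7/29.53 = 85.3°, so f = 0.459.
Second observation: θ = 341.3°, f = 0.026.
Δf = 0.026 − 0.459 = -0.433, i.e. -43 pp.

-43 percentage points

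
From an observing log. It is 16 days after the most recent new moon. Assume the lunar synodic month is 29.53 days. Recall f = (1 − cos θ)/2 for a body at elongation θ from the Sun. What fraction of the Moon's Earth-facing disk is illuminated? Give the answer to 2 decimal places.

Elongation θ = 360° × 16/29.53 ≈ 195.1°.
With cos θ = (-0.966), the lit fraction is (1 − (-0.966))/2 ≈ 0.983.

0.98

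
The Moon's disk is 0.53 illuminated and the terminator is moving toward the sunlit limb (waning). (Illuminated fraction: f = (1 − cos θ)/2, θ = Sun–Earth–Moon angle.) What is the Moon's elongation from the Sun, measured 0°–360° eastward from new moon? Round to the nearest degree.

267°

cos θ = 1 − 2f = -0.060, giving a principal value of 93.4°.
A waning Moon lies in 180°–360°, so θ = 360° − 93.4° = 266.6°.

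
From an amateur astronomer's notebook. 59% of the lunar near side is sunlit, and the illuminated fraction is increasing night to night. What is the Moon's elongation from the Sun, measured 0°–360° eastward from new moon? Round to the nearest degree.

Invert f = (1 − cos θ)/2 to get cos θ = 1 − 2(0.59) = -0.180, hence θ₀ = arccos -0.180 = 100.4°.
The Moon is waxing (0°–180°), so θ = 100.4° directly.

100°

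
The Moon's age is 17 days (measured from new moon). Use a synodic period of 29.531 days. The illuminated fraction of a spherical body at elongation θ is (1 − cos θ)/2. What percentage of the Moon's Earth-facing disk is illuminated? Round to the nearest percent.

The Moon has covered 17/29.531 of its cycle, so θ ≈ 360° × 17/29.531 = 207.2°.
With cos θ = (-0.889), the lit fraction is (1 − (-0.889))/2 ≈ 0.945, so 94%.

94%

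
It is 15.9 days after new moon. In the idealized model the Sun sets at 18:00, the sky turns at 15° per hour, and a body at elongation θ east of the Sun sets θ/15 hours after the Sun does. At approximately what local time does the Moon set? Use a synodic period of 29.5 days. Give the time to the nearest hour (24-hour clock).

Elongation θ = 360° × 15.9/29.5 ≈ 194.0°.
Delay after the Sun = 194.0° / (15°/h) ≈ 12.94 h.
18:00 + 12.94 h ≈ 06:56 → 07:00 to the nearest hour.

07:00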